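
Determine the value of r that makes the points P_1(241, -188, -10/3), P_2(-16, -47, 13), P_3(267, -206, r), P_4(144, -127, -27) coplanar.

28/3

Coplanarity ⇔ det[P_1P_2; P_1P_3; P_1P_4] = 0.
Expanding, this is linear in r: (2000)r + (-56000/3) = 0.
So r = 28/3.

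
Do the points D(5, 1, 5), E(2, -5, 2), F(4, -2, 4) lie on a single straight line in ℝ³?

No

DE = (-3, -6, -3), DF = (-1, -3, -1).
Comparing components 2 and 3: (-6)(-1) − (-3)(-3) = -3 ≠ 0, so DE and DF are not parallel and the points are not collinear.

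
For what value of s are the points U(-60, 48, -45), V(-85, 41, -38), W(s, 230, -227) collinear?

Collinearity requires UV × UW = 0; each component is linear in s.
The y-component gives (7)s + (-4130) = 0, so s = 590.
The remaining components then also vanish.

590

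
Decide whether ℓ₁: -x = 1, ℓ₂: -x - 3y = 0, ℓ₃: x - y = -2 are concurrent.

No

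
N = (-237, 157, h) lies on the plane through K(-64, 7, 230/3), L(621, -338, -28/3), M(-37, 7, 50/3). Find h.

-490/3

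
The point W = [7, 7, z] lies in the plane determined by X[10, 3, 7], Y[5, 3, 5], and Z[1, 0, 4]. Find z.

The plane through X, Y, Z has equation −6x + 3y + 15z = 54.
Substituting W: (15)z + (-21) = 54, so z = 5.

5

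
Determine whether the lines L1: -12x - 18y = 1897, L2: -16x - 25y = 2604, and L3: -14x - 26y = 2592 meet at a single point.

The three lines meet at one point iff the augmented coefficient matrix [aᵢ bᵢ cᵢ] has rank < 3, i.e. its determinant vanishes.
Here the determinant is 66.
Nonzero, so no common point exists.

No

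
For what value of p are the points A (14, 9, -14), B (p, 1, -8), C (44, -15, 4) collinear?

Collinearity requires AB × AC = 0; each component is linear in p.
The y-component gives (-18)p + (432) = 0, so p = 24.
The remaining components then also vanish.

24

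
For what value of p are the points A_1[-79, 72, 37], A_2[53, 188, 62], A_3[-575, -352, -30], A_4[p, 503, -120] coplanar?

The points are coplanar iff A_1A_2 · (A_1A_3 × A_1A_4) = 0.
Expanding, this is linear in p: (2828)p + (-1555400) = 0.
So p = 550.

550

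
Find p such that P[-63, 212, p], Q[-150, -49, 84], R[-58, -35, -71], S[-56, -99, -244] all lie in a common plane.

591

The points are coplanar iff PQ · (PR × PS) = 0.
Expanding, this is linear in p: (5916)p + (-3496356) = 0.
So p = 591.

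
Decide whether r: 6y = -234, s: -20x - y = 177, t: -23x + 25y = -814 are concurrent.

No

The three lines meet at one point iff the augmented coefficient matrix [aᵢ bᵢ cᵢ] has rank < 3, i.e. its determinant vanishes.
Here the determinant is 276.
Nonzero, so no common point exists.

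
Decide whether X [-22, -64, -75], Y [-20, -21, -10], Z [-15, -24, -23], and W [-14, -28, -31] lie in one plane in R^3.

Yes

With X as base: XY = (2, 43, 65), XZ = (7, 40, 52), XW = (8, 36, 44).
XZ × XW = (-112, 108, -68).
XY · (XZ × XW) = 0.
The scalar triple product vanishes, so the four points are coplanar.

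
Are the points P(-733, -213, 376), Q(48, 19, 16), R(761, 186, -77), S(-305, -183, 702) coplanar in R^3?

With P as base: PQ = (781, 232, -360), PR = (1494, 399, -453), PS = (428, 30, 326).
PR × PS = (143664, -680928, -125952).
PQ · (PR × PS) = -430992.
Since -430992 ≠ 0, the four points are not coplanar.

No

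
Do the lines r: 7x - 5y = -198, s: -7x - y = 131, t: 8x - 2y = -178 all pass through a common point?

Intersecting r and s: solving the 2×2 system gives (x, y) = (-853/42, 67/6).
Substitute into t: (8)(-853/42) + (-2)(67/6) = -3881/21.
But t requires -178 ≠ -3881/21, so the three lines have no common point.

No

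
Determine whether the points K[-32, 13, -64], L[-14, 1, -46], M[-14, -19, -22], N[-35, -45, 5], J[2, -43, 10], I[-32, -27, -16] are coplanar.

The plane through K, L, M has normal n = KL × KM = (72, -432, -360) and equation n·P = 15120.
Checking the remaining points: n·N = 15120, n·J = 15120, n·I = 15120.
All equal 15120, so all 6 points lie in one plane.

Yes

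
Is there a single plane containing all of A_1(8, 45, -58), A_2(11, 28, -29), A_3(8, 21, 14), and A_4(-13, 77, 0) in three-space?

Yes

With A_1 as base: A_1A_2 = (3, -17, 29), A_1A_3 = (0, -24, 72), A_1A_4 = (-21, 32, 58).
A_1A_3 × A_1A_4 = (-3696, -1512, -504).
A_1A_2 · (A_1A_3 × A_1A_4) = 0.
The scalar triple product vanishes, so the four points are coplanar.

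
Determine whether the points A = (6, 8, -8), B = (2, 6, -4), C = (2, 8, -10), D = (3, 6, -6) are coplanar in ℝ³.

The four points are coplanar iff the 3×3 determinant with rows AB, AC, AD is zero.
Rows: (-4, -2, 4), (-4, 0, -2), (-3, -2, 2).
Expanding along the first row: (-4)(-4) − (-2)(-14) + (4)(8) = 20.
Nonzero ⇒ not coplanar.

No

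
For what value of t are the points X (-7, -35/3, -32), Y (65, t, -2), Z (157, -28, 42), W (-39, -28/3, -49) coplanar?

The points are coplanar iff XY · (XZ × XW) = 0.
Expanding, this is linear in t: (420)t + (8260) = 0.
So t = -59/3.

-59/3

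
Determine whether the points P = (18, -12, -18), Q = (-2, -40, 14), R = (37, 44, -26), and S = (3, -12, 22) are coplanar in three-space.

A normal to the plane through P, Q, R is n = PQ × PR = (-1568, 448, -588).
The plane has equation n·X = -23016. For S: n·S = -23016.
Equal, so S lies in the plane and all four are coplanar.

Yes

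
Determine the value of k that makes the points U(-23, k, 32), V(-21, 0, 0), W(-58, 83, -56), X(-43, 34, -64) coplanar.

22

The points are coplanar iff UV · (UW × UX) = 0.
Expanding, this is linear in k: (1136)k + (-24992) = 0.
So k = 22.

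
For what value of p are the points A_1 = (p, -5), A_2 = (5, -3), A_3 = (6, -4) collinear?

Collinearity: (A_1 − A_2) must be parallel to (A_3 − A_2) = (1, -1).
Cross-multiplying the components: (p − 5)·(-1) = (-2)·(1).
Solving gives p = 7.

7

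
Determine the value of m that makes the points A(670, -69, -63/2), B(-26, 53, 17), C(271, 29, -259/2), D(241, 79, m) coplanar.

The points are coplanar iff AB · (AC × AD) = 0.
Expanding, this is linear in m: (-19530)m + (-6405840) = 0.
So m = -328.

-328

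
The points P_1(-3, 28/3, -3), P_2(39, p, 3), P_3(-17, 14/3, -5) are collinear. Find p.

70/3

Collinearity requires P_1P_2 × P_1P_3 = 0; each component is linear in p.
The x-component gives (-2)p + (140/3) = 0, so p = 70/3.
The remaining components then also vanish.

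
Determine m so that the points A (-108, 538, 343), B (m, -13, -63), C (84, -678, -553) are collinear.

Direction AC = (192, -1216, -896). From the y-coordinate of B, the parameter along the line is τ = (-13 − 538)/(-1216) = 29/64.
Then m = (-108) + 29/64·(192) = -21.

-21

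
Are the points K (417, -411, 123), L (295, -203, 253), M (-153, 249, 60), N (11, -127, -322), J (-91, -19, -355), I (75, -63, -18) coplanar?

Yes

The plane through K, L, M has normal n = KL × KM = (-98904, -81786, 38040) and equation n·P = -2950002.
Checking the remaining points: n·N = -2950002, n·J = -2950002, n·I = -2950002.
All equal -2950002, so all 6 points lie in one plane.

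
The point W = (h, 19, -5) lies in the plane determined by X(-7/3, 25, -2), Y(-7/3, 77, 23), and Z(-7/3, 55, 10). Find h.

-7/3

A normal to the plane is n = XY × XZ = (-126, 0, 0).
W lies in the plane iff n · XW = 0.
This gives (-126)h + (-294) = 0, so h = -7/3.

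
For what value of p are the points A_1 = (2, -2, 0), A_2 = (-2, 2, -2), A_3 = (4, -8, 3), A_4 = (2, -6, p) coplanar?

Normal to plane A_1A_2A_3: n = (0, 8, 16); plane equation n·P = -16.
Requiring n·A_4 = -16: (16)p + (-48) = -16.
So p = 2.

2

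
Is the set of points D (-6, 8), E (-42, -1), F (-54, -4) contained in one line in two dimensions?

DE = (-36, -9), DF = (-48, -12).
Checking proportionality: DF = 4/3·DE, so the vectors are parallel and the points are collinear.

Yes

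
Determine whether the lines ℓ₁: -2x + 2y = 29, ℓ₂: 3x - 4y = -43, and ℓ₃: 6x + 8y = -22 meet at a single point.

No

Intersecting ℓ₁ and ℓ₂: solving the 2×2 system gives (x, y) = (-15, -1/2).
Substitute into ℓ₃: (6)(-15) + (8)(-1/2) = -94.
But ℓ₃ requires -22 ≠ -94, so the three lines have no common point.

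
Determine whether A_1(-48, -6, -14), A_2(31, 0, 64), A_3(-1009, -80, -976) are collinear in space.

A_1A_2 = (79, 6, 78), A_1A_3 = (-961, -74, -962).
Comparing components 3 and 1: (78)(-961) − (79)(-962) = 1040 ≠ 0, so A_1A_2 and A_1A_3 are not parallel and the points are not collinear.

No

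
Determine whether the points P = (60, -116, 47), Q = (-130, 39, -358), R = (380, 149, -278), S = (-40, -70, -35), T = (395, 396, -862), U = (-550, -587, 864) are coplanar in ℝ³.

The plane through P, Q, R has normal n = PQ × PR = (56950, -191350, -99950) and equation n·X = 20915950.
Checking the remaining points: n·S = 14614750, n·T = 32877550, n·U = -5356850.
Since n·S = 14614750 ≠ 20915950, S is off the plane and the points are not all coplanar.

No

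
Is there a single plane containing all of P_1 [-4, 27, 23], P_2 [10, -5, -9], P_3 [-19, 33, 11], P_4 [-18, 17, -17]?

A normal to the plane through P_1, P_2, P_3 is n = P_1P_2 × P_1P_3 = (576, 648, -396).
The plane has equation n·P = 6084. For P_4: n·P_4 = 7380.
7380 ≠ 6084, so P_4 is off the plane.

No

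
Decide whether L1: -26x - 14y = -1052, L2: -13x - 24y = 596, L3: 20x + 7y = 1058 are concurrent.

Intersecting L1 and L2: solving the 2×2 system gives (x, y) = (76, -66).
Substitute into L3: (20)(76) + (7)(-66) = 1058.
This equals 1058, so (76, -66) lies on all three lines and they are concurrent.

Yes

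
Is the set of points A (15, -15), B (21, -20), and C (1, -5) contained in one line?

No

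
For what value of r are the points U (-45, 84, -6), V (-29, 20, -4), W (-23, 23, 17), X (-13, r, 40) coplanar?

Normal to plane UVW: n = (-1350, -324, 432); plane equation n·P = 30942.
Requiring n·X = 30942: (-324)r + (34830) = 30942.
So r = 12.

12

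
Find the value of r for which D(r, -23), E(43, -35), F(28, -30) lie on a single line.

The three points are collinear iff det[DE; DF] = 0.
This determinant is linear in r: (-5)r + (35) = 0, so r = 7.

7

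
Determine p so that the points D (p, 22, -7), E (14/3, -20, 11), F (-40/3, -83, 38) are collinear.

50/3

Direction EF = (-18, -63, 27). From the y-coordinate of D, the parameter along the line is τ = (22 − (-20))/(-63) = -2/3.
Then p = 14/3 + (-2/3)·(-18) = 50/3.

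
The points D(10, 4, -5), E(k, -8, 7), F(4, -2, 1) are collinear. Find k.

-2

Direction DF = (-6, -6, 6). From the y-coordinate of E, the parameter along the line is τ = (-8 − 4)/(-6) = 2.
Then k = 10 + 2·(-6) = -2.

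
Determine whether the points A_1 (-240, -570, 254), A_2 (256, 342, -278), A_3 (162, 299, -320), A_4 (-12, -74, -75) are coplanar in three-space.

With A_1 as base: A_1A_2 = (496, 912, -532), A_1A_3 = (402, 869, -574), A_1A_4 = (228, 496, -329).
A_1A_3 × A_1A_4 = (-1197, 1386, 1260).
A_1A_2 · (A_1A_3 × A_1A_4) = 0.
The scalar triple product vanishes, so the four points are coplanar.

Yes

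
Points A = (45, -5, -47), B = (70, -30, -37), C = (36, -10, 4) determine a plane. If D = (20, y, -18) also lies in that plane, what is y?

10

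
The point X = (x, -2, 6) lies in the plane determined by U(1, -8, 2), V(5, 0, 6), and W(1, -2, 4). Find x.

7

Coplanarity requires UV · (UW × UX) = 0.
UV = (4, 8, 4), UW = (0, 6, 2); the triple product is linear in x with coefficient -8 and constant term 56.
Setting it to zero: x = 7.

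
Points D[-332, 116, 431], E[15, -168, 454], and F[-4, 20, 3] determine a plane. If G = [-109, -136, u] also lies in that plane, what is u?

627

Coplanarity requires DE · (DF × DG) = 0.
DE = (347, -284, 23), DF = (328, -96, -428); the triple product is linear in u with coefficient 59840 and constant term -37519680.
Setting it to zero: u = 627.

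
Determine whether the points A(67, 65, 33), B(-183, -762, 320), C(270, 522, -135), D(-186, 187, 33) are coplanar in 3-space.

The four points are coplanar iff the 3×3 determinant with rows AB, AC, AD is zero.
Rows: (-250, -827, 287), (203, 457, -168), (-253, 122, 0).
Expanding along the first row: (-250)(20496) − (-827)(-42504) + (287)(140387) = 16261.
Nonzero ⇒ not coplanar.

No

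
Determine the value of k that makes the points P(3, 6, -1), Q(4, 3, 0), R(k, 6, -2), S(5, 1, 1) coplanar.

2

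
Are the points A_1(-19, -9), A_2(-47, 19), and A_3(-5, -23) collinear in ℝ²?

Yes

A_1A_2 = (-28, 28), A_1A_3 = (14, -14).
Twice the signed area of △A_1A_2A_3 is (-28)(-14) − (28)(14) = 0.
The triangle is degenerate (zero area), so the points are collinear.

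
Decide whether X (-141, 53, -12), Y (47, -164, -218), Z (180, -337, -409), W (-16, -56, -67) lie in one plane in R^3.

A normal to the plane through X, Y, Z is n = XY × XZ = (5809, 8510, -3663).
The plane has equation n·P = -324083. For W: n·W = -324083.
Equal, so W lies in the plane and all four are coplanar.

Yes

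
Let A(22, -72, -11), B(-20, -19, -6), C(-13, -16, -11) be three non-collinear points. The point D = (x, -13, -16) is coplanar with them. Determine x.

The plane through A, B, C has equation −280x − 175y − 497z = 11907.
Substituting D: (-280)x + (10227) = 11907, so x = -6.

-6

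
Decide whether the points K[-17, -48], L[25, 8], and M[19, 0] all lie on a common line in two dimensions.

Yes

KL = (42, 56), KM = (36, 48).
det[KL; KM] = (42)(48) − (56)(36) = 0.
The determinant is zero, so the points are collinear.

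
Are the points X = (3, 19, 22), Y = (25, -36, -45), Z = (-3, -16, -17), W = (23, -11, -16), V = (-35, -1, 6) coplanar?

The plane through X, Y, Z has normal n = XY × XZ = (-200, 1260, -1100) and equation n·P = -860.
Checking the remaining points: n·W = -860, n·V = -860.
All equal -860, so all 5 points lie in one plane.

Yes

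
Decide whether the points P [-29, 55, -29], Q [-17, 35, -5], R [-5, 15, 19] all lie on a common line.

PQ = (12, -20, 24), PR = (24, -40, 48).
Each component of PR is 2 times the corresponding component of PQ, so PR = 2·PQ and the points are collinear.

Yes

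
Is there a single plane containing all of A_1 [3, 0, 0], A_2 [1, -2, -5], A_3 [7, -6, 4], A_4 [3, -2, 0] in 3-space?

No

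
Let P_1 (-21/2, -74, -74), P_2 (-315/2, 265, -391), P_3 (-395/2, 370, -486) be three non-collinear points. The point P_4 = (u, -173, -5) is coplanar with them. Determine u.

A normal to the plane is n = P_1P_2 × P_1P_3 = (1080, -1285, -1875).
P_4 lies in the plane iff n · P_1P_4 = 0.
This gives (1080)u + (9180) = 0, so u = -17/2.

-17/2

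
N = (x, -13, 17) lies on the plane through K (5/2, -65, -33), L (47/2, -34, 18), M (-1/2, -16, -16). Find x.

35/2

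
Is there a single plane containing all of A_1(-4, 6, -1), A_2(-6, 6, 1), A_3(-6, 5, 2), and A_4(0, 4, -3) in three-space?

Yes

With A_1 as base: A_1A_2 = (-2, 0, 2), A_1A_3 = (-2, -1, 3), A_1A_4 = (4, -2, -2).
A_1A_3 × A_1A_4 = (8, 8, 8).
A_1A_2 · (A_1A_3 × A_1A_4) = 0.
The scalar triple product vanishes, so the four points are coplanar.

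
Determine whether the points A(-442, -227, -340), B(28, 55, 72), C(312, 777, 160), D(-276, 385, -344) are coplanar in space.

The four points are coplanar iff the 3×3 determinant with rows AB, AC, AD is zero.
Rows: (470, 282, 412), (754, 1004, 500), (166, 612, -4).
Expanding along the first row: (470)(-310016) − (282)(-86016) + (412)(294784) = 0.
Zero determinant ⇒ coplanar.

Yes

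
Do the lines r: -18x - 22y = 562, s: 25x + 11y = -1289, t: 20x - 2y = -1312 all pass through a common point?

Lines aᵢx + bᵢy = cᵢ with pairwise distinct directions are concurrent exactly when det[aᵢ bᵢ cᵢ] = 0.
Here the determinant is 0.
It vanishes, so the lines are concurrent at (-63, 26).

Yes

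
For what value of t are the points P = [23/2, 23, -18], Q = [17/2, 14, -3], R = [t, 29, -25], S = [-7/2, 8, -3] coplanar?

Coplanarity ⇔ det[PQ; PR; PS] = 0.
Expanding, this is linear in t: (-90)t + (1485) = 0.
So t = 33/2.

33/2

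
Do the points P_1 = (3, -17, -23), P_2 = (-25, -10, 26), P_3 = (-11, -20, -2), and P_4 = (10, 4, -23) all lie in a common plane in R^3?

The four points are coplanar iff the 3×3 determinant with rows P_1P_2, P_1P_3, P_1P_4 is zero.
Rows: (-28, 7, 49), (-14, -3, 21), (7, 21, 0).
Expanding along the first row: (-28)(-441) − (7)(-147) + (49)(-273) = 0.
Zero determinant ⇒ coplanar.

Yes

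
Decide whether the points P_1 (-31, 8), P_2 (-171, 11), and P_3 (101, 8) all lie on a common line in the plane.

P_1P_2 = (-140, 3), P_1P_3 = (132, 0).
det[P_1P_2; P_1P_3] = (-140)(0) − (3)(132) = -396.
The determinant is nonzero, so they are not collinear.

No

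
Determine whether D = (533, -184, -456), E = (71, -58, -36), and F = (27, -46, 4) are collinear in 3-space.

Yes

DE = (-462, 126, 420), DF = (-506, 138, 460).
Each component of DF is 23/21 times the corresponding component of DE, so DF = 23/21·DE and the points are collinear.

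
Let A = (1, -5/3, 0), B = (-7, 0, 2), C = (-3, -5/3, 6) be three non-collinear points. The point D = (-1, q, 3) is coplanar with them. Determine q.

-5/3

A normal to the plane is n = AB × AC = (10, 40, 20/3).
D lies in the plane iff n · AD = 0.
This gives (40)q + (200/3) = 0, so q = -5/3.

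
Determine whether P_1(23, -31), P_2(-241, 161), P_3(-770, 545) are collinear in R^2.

No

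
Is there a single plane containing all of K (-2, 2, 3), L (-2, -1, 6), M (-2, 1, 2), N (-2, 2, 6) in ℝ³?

The four points are coplanar iff the 3×3 determinant with rows KL, KM, KN is zero.
Rows: (0, -3, 3), (0, -1, -1), (0, 0, 3).
Expanding along the first row: (0)(-3) − (-3)(0) + (3)(0) = 0.
Zero determinant ⇒ coplanar.

Yes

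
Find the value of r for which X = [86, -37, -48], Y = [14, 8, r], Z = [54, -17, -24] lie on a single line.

Direction XZ = (-32, 20, 24). From the x-coordinate of Y, the parameter along the line is τ = (14 − 86)/(-32) = 9/4.
Then r = (-48) + 9/4·(24) = 6.

6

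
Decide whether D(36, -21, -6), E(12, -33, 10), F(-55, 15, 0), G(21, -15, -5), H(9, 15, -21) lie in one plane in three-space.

No

The plane through D, E, F has normal n = DE × DF = (-648, -1312, -1956) and equation n·P = 15960.
Checking the remaining points: n·G = 15852, n·H = 15564.
Since n·G = 15852 ≠ 15960, G is off the plane and the points are not all coplanar.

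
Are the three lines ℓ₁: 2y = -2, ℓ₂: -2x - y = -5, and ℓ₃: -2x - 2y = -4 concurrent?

Lines aᵢx + bᵢy = cᵢ with pairwise distinct directions are concurrent exactly when det[aᵢ bᵢ cᵢ] = 0.
Here the determinant is 0.
It vanishes, so the lines are concurrent at (3, -1).

Yes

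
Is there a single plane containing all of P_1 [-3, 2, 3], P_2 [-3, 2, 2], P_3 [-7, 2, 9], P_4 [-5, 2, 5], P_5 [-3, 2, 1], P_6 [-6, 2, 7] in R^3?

The plane through P_1, P_2, P_3 has normal n = P_1P_2 × P_1P_3 = (0, 4, 0) and equation n·P = 8.
Checking the remaining points: n·P_4 = 8, n·P_5 = 8, n·P_6 = 8.
All equal 8, so all 6 points lie in one plane.

Yes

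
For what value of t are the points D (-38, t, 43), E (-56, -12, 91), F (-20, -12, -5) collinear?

Collinearity requires DE × DF = 0; each component is linear in t.
The x-component gives (96)t + (1152) = 0, so t = -12.
The remaining components then also vanish.

-12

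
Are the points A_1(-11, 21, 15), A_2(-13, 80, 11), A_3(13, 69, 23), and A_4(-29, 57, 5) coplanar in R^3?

The four points are coplanar iff the 3×3 determinant with rows A_1A_2, A_1A_3, A_1A_4 is zero.
Rows: (-2, 59, -4), (24, 48, 8), (-18, 36, -10).
Expanding along the first row: (-2)(-768) − (59)(-96) + (-4)(1728) = 288.
Nonzero ⇒ not coplanar.

No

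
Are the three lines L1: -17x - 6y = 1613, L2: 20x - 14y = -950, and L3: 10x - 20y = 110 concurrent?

Intersecting L1 and L2: solving the 2×2 system gives (x, y) = (-79, -45).
Substitute into L3: (10)(-79) + (-20)(-45) = 110.
This equals 110, so (-79, -45) lies on all three lines and they are concurrent.

Yes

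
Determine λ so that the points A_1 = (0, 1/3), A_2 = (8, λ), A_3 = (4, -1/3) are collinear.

-1

The three points are collinear iff det[A_1A_2; A_1A_3] = 0.
This determinant is linear in λ: (-4)λ + (-4) = 0, so λ = -1.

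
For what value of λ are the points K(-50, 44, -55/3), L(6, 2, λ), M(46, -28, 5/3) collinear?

-20/3

Direction KM = (96, -72, 20). From the x-coordinate of L, the parameter along the line is τ = (6 − (-50))/96 = 7/12.
Then λ = (-55/3) + 7/12·(20) = -20/3.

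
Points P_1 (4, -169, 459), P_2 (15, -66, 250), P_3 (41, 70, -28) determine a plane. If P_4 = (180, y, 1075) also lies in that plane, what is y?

-491

The plane through P_1, P_2, P_3 has equation −210x − 2376y − 1182z = -141834.
Substituting P_4: (-2376)y + (-1308450) = -141834, so y = -491.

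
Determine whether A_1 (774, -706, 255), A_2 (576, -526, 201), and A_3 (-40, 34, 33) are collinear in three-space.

Yes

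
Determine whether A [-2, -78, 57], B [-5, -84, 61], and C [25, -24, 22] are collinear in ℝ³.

No

AB = (-3, -6, 4), AC = (27, 54, -35).
Comparing components 2 and 3: (-6)(-35) − (4)(54) = -6 ≠ 0, so AB and AC are not parallel and the points are not collinear.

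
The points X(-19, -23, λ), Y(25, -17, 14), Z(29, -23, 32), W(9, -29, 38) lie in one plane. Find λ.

8

The points are coplanar iff XY · (XZ × XW) = 0.
Expanding, this is linear in λ: (144)λ + (-1152) = 0.
So λ = 8.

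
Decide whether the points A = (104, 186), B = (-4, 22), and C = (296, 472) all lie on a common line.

No

AB = (-108, -164), AC = (192, 286).
Twice the signed area of △ABC is (-108)(286) − (-164)(192) = 600.
The area is nonzero, so the three points are not collinear.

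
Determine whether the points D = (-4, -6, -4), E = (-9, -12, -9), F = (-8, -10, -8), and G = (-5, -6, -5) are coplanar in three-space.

Yes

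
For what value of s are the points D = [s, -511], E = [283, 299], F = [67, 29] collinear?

The three points are collinear iff det[DE; DF] = 0.
This determinant is linear in s: (270)s + (98550) = 0, so s = -365.

-365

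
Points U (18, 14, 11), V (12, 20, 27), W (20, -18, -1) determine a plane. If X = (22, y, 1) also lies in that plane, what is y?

13

The plane through U, V, W has equation 440x − 40y + 180z = 9340.
Substituting X: (-40)y + (9860) = 9340, so y = 13.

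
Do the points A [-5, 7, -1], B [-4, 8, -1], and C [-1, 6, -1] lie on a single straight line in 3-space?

No

AB = (1, 1, 0), AC = (4, -1, 0).
Comparing components 1 and 2: (1)(-1) − (1)(4) = -5 ≠ 0, so AB and AC are not parallel and the points are not collinear.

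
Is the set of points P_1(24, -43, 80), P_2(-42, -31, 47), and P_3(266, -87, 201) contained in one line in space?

P_1P_2 = (-66, 12, -33), P_1P_3 = (242, -44, 121).
P_1P_2 × P_1P_3 = (0, 0, 0).
The cross product vanishes, so the three points are collinear.

Yes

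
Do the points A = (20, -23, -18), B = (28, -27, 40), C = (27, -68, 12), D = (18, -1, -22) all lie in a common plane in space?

With A as base: AB = (8, -4, 58), AC = (7, -45, 30), AD = (-2, 22, -4).
AC × AD = (-480, -32, 64).
AB · (AC × AD) = 0.
The scalar triple product vanishes, so the four points are coplanar.

Yes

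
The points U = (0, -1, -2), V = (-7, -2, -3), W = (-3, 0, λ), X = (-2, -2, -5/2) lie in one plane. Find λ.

-2

Coplanarity ⇔ det[UV; UW; UX] = 0.
Expanding, this is linear in λ: (-5)λ + (-10) = 0.
So λ = -2.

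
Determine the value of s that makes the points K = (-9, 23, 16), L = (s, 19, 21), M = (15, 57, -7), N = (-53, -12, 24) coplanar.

Normal to plane KMN: n = (-533, 820, 656); plane equation n·P = 34153.
Requiring n·L = 34153: (-533)s + (29356) = 34153.
So s = -9.

-9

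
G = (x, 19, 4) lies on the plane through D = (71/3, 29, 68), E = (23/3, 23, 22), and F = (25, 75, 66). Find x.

A normal to the plane is n = DE × DF = (2128, -280/3, -728).
G lies in the plane iff n · DG = 0.
This gives (2128)x + (-8512/3) = 0, so x = 4/3.

4/3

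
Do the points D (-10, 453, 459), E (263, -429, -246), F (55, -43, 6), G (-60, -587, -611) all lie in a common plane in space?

No

With D as base: DE = (273, -882, -705), DF = (65, -496, -453), DG = (-50, -1040, -1070).
DF × DG = (59600, 92200, -92400).
DE · (DF × DG) = 92400.
Since 92400 ≠ 0, the four points are not coplanar.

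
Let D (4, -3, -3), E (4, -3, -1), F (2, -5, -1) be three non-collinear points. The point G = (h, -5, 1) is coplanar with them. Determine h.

2

A normal to the plane is n = DE × DF = (4, -4, 0).
G lies in the plane iff n · DG = 0.
This gives (4)h + (-8) = 0, so h = 2.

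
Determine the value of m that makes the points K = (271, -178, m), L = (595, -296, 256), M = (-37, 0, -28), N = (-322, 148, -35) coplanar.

Coplanarity ⇔ det[KL; KM; KN] = 0.
Expanding, this is linear in m: (9176)m + (1569096) = 0.
So m = -171.

-171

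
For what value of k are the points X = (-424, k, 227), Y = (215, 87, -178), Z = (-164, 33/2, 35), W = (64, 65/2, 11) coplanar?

-87/2

The points are coplanar iff XY · (XZ × XW) = 0.
Expanding, this is linear in k: (-39468)k + (-1716858) = 0.
So k = -87/2.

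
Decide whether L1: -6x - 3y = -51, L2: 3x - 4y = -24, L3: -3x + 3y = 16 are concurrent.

Intersecting L1 and L2: solving the 2×2 system gives (x, y) = (4, 9).
Substitute into L3: (-3)(4) + (3)(9) = 15.
But L3 requires 16 ≠ 15, so the three lines have no common point.

No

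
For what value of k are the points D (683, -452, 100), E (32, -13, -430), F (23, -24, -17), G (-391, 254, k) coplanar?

The points are coplanar iff DE · (DF × DG) = 0.
Expanding, this is linear in k: (11112)k + (3611400) = 0.
So k = -325.

-325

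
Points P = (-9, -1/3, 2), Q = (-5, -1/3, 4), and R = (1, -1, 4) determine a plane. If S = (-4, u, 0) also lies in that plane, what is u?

-4/3

The plane through P, Q, R has equation (4/3)x + 12y − (8/3)z = -64/3.
Substituting S: (12)u + (-16/3) = -64/3, so u = -4/3.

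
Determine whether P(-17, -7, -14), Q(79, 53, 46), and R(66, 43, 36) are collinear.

No

PQ = (96, 60, 60), PR = (83, 50, 50).
PQ × PR = (0, 180, -180).
The cross product is nonzero, so the points do not lie on one line.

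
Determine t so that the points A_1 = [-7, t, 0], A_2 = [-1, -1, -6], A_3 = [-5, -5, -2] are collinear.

-7

Direction A_2A_3 = (-4, -4, 4). From the x-coordinate of A_1, the parameter along the line is τ = (-7 − (-1))/(-4) = 3/2.
Then t = (-1) + 3/2·(-4) = -7.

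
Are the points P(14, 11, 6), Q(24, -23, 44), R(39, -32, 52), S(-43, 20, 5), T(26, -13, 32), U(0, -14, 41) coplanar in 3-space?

The plane through P, Q, R has normal n = PQ × PR = (70, 490, 420) and equation n·X = 8890.
Checking the remaining points: n·S = 8890, n·T = 8890, n·U = 10360.
Since n·U = 10360 ≠ 8890, U is off the plane and the points are not all coplanar.

No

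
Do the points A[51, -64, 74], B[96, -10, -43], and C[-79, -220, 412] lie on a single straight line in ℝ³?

AB = (45, 54, -117), AC = (-130, -156, 338).
Each component of AC is -26/9 times the corresponding component of AB, so AC = -26/9·AB and the points are collinear.

Yes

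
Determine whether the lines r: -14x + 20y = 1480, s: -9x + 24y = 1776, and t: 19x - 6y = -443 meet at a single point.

No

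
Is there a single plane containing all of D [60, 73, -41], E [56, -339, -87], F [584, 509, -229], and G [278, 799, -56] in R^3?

The four points are coplanar iff the 3×3 determinant with rows DE, DF, DG is zero.
Rows: (-4, -412, -46), (524, 436, -188), (218, 726, -15).
Expanding along the first row: (-4)(129948) − (-412)(33124) + (-46)(285376) = 0.
Zero determinant ⇒ coplanar.

Yes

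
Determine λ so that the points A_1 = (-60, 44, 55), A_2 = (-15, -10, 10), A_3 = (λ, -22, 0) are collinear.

Collinearity requires A_1A_2 × A_1A_3 = 0; each component is linear in λ.
The y-component gives (-45)λ + (-225) = 0, so λ = -5.
The remaining components then also vanish.

-5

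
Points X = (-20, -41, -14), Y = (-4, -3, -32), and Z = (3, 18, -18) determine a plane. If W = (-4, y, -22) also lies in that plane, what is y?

Coplanarity requires XY · (XZ × XW) = 0.
XY = (16, 38, -18), XZ = (23, 59, -4); the triple product is linear in y with coefficient -350 and constant term -350.
Setting it to zero: y = -1.

-1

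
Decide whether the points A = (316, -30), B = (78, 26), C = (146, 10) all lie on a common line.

AB = (-238, 56), AC = (-170, 40).
det[AB; AC] = (-238)(40) − (56)(-170) = 0.
The determinant is zero, so the points are collinear.

Yes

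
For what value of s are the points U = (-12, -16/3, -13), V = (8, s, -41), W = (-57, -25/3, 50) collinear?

-4

Direction UW = (-45, -3, 63). From the x-coordinate of V, the parameter along the line is τ = (8 − (-12))/(-45) = -4/9.
Then s = (-16/3) + (-4/9)·(-3) = -4.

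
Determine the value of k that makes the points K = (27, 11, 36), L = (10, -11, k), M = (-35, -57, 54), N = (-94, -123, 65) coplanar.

Coplanarity ⇔ det[KL; KM; KN] = 0.
Expanding, this is linear in k: (80)k + (-2000) = 0.
So k = 25.

25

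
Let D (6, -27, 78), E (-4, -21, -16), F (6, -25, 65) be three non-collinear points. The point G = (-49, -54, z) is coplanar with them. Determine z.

Coplanarity requires DE · (DF × DG) = 0.
DE = (-10, 6, -94), DF = (0, 2, -13); the triple product is linear in z with coefficient -20 and constant term -980.
Setting it to zero: z = -49.

-49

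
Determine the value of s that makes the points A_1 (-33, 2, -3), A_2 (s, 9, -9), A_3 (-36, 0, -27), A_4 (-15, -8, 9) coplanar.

Normal to plane A_1A_3A_4: n = (-264, -396, 66); plane equation n·P = 7722.
Requiring n·A_2 = 7722: (-264)s + (-4158) = 7722.
So s = -45.

-45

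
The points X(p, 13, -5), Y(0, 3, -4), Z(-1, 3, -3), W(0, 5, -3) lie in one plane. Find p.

Coplanarity ⇔ det[XY; XZ; XW] = 0.
Expanding, this is linear in p: (2)p + (-12) = 0.
So p = 6.

6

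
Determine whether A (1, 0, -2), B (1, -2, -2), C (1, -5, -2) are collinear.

Yes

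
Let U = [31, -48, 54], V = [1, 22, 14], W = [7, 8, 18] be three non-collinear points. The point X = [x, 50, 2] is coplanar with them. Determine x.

-11

A normal to the plane is n = UV × UW = (-280, -120, 0).
X lies in the plane iff n · UX = 0.
This gives (-280)x + (-3080) = 0, so x = -11.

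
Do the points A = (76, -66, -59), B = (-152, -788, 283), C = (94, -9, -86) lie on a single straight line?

Yes

AB = (-228, -722, 342), AC = (18, 57, -27).
AB × AC = (0, 0, 0).
The cross product vanishes, so the three points are collinear.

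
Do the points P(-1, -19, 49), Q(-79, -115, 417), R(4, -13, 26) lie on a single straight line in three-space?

PQ = (-78, -96, 368), PR = (5, 6, -23).
PQ × PR = (0, 46, 12).
The cross product is nonzero, so the points do not lie on one line.

No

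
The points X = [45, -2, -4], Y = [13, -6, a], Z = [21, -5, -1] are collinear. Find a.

0

Direction XZ = (-24, -3, 3). From the x-coordinate of Y, the parameter along the line is τ = (13 − 45)/(-24) = 4/3.
Then a = (-4) + 4/3·(3) = 0.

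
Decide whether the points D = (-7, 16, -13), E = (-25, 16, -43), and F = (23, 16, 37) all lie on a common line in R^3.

DE = (-18, 0, -30), DF = (30, 0, 50).
DE × DF = (0, 0, 0).
The cross product vanishes, so the three points are collinear.

Yes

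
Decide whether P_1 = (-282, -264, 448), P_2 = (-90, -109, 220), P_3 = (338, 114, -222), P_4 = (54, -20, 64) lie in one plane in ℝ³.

The four points are coplanar iff the 3×3 determinant with rows P_1P_2, P_1P_3, P_1P_4 is zero.
Rows: (192, 155, -228), (620, 378, -670), (336, 244, -384).
Expanding along the first row: (192)(18328) − (155)(-12960) + (-228)(24272) = -6240.
Nonzero ⇒ not coplanar.

No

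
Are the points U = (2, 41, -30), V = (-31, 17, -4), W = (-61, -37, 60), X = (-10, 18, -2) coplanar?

No

A normal to the plane through U, V, W is n = UV × UW = (-132, 1332, 1062).
The plane has equation n·P = 22488. For X: n·X = 23172.
23172 ≠ 22488, so X is off the plane.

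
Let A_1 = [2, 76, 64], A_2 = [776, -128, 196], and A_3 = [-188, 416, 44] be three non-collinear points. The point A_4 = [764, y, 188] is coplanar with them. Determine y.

-264

Coplanarity requires A_1A_2 · (A_1A_3 × A_1A_4) = 0.
A_1A_2 = (774, -204, 132), A_1A_3 = (-190, 340, -20); the triple product is linear in y with coefficient -9600 and constant term -2534400.
Setting it to zero: y = -264.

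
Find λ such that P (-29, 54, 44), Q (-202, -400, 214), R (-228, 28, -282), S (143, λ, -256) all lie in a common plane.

Coplanarity ⇔ det[PQ; PR; PS] = 0.
Expanding, this is linear in λ: (-90228)λ + (56843640) = 0.
So λ = 630.

630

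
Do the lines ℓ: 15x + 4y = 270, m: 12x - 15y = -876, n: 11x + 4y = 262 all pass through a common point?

Intersecting ℓ and m: solving the 2×2 system gives (x, y) = (2, 60).
Substitute into n: (11)(2) + (4)(60) = 262.
This equals 262, so (2, 60) lies on all three lines and they are concurrent.

Yes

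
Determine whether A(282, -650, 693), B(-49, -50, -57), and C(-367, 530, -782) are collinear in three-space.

AB = (-331, 600, -750), AC = (-649, 1180, -1475).
AB × AC = (0, -1475, -1180).
The cross product is nonzero, so the points do not lie on one line.

No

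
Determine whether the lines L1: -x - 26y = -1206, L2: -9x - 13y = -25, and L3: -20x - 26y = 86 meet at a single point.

Intersecting L1 and L2: solving the 2×2 system gives (x, y) = (-68, 49).
Substitute into L3: (-20)(-68) + (-26)(49) = 86.
This equals 86, so (-68, 49) lies on all three lines and they are concurrent.

Yes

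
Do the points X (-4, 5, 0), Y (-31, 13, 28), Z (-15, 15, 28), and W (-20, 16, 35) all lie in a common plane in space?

No

With X as base: XY = (-27, 8, 28), XZ = (-11, 10, 28), XW = (-16, 11, 35).
XZ × XW = (42, -63, 39).
XY · (XZ × XW) = -546.
Since -546 ≠ 0, the four points are not coplanar.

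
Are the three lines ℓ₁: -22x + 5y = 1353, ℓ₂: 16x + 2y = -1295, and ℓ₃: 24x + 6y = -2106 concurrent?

Lines aᵢx + bᵢy = cᵢ with pairwise distinct directions are concurrent exactly when det[aᵢ bᵢ cᵢ] = 0.
Here the determinant is -252.
Nonzero, so no common point exists.

No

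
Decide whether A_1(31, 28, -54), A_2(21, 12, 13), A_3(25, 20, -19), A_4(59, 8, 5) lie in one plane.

No

The four points are coplanar iff the 3×3 determinant with rows A_1A_2, A_1A_3, A_1A_4 is zero.
Rows: (-10, -16, 67), (-6, -8, 35), (28, -20, 59).
Expanding along the first row: (-10)(228) − (-16)(-1334) + (67)(344) = -576.
Nonzero ⇒ not coplanar.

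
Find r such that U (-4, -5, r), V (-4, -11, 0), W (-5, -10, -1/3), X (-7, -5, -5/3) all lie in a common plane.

-4/3

Coplanarity ⇔ det[UV; UW; UX] = 0.
Expanding, this is linear in r: (3)r + (4) = 0.
So r = -4/3.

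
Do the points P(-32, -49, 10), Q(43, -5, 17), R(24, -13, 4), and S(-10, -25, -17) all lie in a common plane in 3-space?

With P as base: PQ = (75, 44, 7), PR = (56, 36, -6), PS = (22, 24, -27).
PR × PS = (-828, 1380, 552).
PQ · (PR × PS) = 2484.
Since 2484 ≠ 0, the four points are not coplanar.

No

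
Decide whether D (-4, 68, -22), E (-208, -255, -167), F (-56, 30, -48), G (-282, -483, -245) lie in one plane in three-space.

With D as base: DE = (-204, -323, -145), DF = (-52, -38, -26), DG = (-278, -551, -223).
DF × DG = (-5852, -4368, 18088).
DE · (DF × DG) = -18088.
Since -18088 ≠ 0, the four points are not coplanar.

No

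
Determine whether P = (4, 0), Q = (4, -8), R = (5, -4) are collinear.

No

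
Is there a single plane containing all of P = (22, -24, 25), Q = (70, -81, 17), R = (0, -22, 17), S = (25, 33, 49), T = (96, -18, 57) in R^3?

The plane through P, Q, R has normal n = PQ × PR = (472, 560, -1158) and equation n·X = -32006.
Checking the remaining points: n·S = -26462, n·T = -30774.
Since n·S = -26462 ≠ -32006, S is off the plane and the points are not all coplanar.

No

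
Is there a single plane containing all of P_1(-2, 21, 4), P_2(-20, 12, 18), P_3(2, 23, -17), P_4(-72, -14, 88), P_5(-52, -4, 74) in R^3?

The plane through P_1, P_2, P_3 has normal n = P_1P_2 × P_1P_3 = (161, -322, 0) and equation n·P = -7084.
Checking the remaining points: n·P_4 = -7084, n·P_5 = -7084.
All equal -7084, so all 5 points lie in one plane.

Yes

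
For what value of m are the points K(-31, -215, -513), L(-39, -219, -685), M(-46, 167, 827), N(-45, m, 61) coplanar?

The points are coplanar iff KL · (KM × KN) = 0.
Expanding, this is linear in m: (13300)m + (226100) = 0.
So m = -17.

-17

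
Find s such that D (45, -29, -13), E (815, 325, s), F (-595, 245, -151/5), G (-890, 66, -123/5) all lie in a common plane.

-113/5

The points are coplanar iff DE · (DF × DG) = 0.
Expanding, this is linear in s: (195390)s + (4415814) = 0.
So s = -113/5.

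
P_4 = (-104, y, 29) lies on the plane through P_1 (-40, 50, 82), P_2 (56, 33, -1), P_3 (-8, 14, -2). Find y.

Coplanarity requires P_1P_2 · (P_1P_3 × P_1P_4) = 0.
P_1P_2 = (96, -17, -83), P_1P_3 = (32, -36, -84); the triple product is linear in y with coefficient 5408 and constant term -16224.
Setting it to zero: y = 3.

3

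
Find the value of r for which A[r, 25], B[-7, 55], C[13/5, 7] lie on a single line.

Collinearity: (A − B) must be parallel to (C − B) = (48/5, -48).
Cross-multiplying the components: (r − (-7))·(-48) = (-30)·(48/5).
Solving gives r = -1.

-1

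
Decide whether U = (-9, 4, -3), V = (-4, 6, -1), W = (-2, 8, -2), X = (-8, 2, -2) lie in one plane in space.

No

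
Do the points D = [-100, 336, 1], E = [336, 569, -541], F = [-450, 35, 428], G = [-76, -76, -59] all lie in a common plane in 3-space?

With D as base: DE = (436, 233, -542), DF = (-350, -301, 427), DG = (24, -412, -60).
DF × DG = (193984, -10752, 151424).
DE · (DF × DG) = 0.
The scalar triple product vanishes, so the four points are coplanar.

Yes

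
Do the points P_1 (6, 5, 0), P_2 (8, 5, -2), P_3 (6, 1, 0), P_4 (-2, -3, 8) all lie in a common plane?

Yes

With P_1 as base: P_1P_2 = (2, 0, -2), P_1P_3 = (0, -4, 0), P_1P_4 = (-8, -8, 8).
P_1P_3 × P_1P_4 = (-32, 0, -32).
P_1P_2 · (P_1P_3 × P_1P_4) = 0.
The scalar triple product vanishes, so the four points are coplanar.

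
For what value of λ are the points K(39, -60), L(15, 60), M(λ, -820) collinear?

The three points are collinear iff det[KL; KM] = 0.
This determinant is linear in λ: (-120)λ + (22920) = 0, so λ = 191.

191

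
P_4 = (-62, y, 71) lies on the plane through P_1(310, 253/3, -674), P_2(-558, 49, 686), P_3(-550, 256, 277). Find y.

-46/3

The plane through P_1, P_2, P_3 has equation −(801206/3)x − 344132y − (538180/3)z = 27294064/3.
Substituting P_4: (-344132)y + (11463992/3) = 27294064/3, so y = -46/3.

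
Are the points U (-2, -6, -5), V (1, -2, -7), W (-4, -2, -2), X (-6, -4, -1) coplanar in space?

The four points are coplanar iff the 3×3 determinant with rows UV, UW, UX is zero.
Rows: (3, 4, -2), (-2, 4, 3), (-4, 2, 4).
Expanding along the first row: (3)(10) − (4)(4) + (-2)(12) = -10.
Nonzero ⇒ not coplanar.

No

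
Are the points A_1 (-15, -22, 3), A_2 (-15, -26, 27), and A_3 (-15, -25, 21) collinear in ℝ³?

Yes

A_1A_2 = (0, -4, 24), A_1A_3 = (0, -3, 18).
A_1A_2 × A_1A_3 = (0, 0, 0).
The cross product vanishes, so the three points are collinear.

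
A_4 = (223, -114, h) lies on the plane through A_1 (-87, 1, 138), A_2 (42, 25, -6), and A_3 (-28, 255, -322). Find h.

The plane through A_1, A_2, A_3 has equation 25536x + 50844y + 31350z = 2155512.
Substituting A_4: (31350)h + (-101688) = 2155512, so h = 72.

72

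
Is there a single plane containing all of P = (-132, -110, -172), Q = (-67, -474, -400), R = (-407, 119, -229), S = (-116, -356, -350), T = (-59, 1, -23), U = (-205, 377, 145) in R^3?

Yes

The plane through P, Q, R has normal n = PQ × PR = (72960, 66405, -85215) and equation n·X = -2278290.
Checking the remaining points: n·S = -2278290, n·T = -2278290, n·U = -2278290.
All equal -2278290, so all 6 points lie in one plane.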